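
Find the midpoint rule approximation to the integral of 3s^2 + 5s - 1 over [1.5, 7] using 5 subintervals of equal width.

449.33625

Δs = (7 − 1.5)/5 = 1.1.
Midpoints: 2.05, 3.15, 4.25, 5.35, 6.45.
f(2.05) = 21.8575, f(3.15) = 44.5175, f(4.25) = 74.4375, f(5.35) = 111.6175, f(6.45) = 156.0575.
Sum = Δs · [f(2.05) + f(3.15) + f(4.25) + f(5.35) + f(6.45)].
Sum = 449.33625.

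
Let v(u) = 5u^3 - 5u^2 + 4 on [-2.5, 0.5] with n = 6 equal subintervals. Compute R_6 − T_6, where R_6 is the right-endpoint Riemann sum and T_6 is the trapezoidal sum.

R_6 = -38.3125.
T_6 = -65.5.
R_6 − T_6 = 27.1875.

27.1875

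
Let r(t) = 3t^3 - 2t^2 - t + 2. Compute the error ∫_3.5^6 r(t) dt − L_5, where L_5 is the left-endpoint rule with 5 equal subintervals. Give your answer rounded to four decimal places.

113.0990

Exact integral: ∫_3.5^6 r(t) dt ≈ 737.161458.
L_5 = 624.0625.
Error ≈ 737.161458 − 624.0625 ≈ 113.0990.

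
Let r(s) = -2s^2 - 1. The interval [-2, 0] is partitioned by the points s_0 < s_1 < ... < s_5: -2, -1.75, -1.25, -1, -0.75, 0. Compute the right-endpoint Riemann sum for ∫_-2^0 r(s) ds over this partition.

-5.875

Subinterval widths: 0.25, 0.5, 0.25, 0.25, 0.75.
Right endpoints: -1.75, -1.25, -1, -0.75, 0.
r(-1.75) = -7.125, r(-1.25) = -4.125, r(-1) = -3, r(-0.75) = -2.125, r(0) = -1.
Sum = Σ Δs_i · r(s_i).
Sum = -5.875.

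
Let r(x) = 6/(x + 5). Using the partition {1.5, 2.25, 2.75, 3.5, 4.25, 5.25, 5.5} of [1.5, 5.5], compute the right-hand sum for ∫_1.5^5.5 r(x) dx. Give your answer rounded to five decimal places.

Subinterval widths: 0.75, 0.5, 0.75, 0.75, 1, 0.25.
Right endpoints: 2.25, 2.75, 3.5, 4.25, 5.25, 5.5.
r(2.25) = 24/29, r(2.75) = 24/31, r(3.5) = 12/17, r(4.25) = 24/37, r(5.25) = 24/41, r(5.5) = 4/7.
Sum = Σ Δx_i · r(x_i).
Sum ≈ 2.75191.

2.75191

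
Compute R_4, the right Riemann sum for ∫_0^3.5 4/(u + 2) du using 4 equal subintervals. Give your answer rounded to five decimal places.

Δu = (3.5 − 0)/4 = 0.875.
Right endpoints: 0.875, 1.75, 2.625, 3.5.
f(0.875) = 32/23, f(1.75) = 16/15, f(2.625) = 32/37, f(3.5) = 8/11.
Sum = Δu · [f(0.875) + f(1.75) + f(2.625) + f(3.5)].
Sum ≈ 3.54385.

3.54385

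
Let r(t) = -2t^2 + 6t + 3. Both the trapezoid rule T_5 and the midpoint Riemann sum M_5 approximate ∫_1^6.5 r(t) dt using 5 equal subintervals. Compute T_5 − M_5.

-3.3275

T_5 = -44.385.
M_5 = -41.0575.
T_5 − M_5 = -3.3275.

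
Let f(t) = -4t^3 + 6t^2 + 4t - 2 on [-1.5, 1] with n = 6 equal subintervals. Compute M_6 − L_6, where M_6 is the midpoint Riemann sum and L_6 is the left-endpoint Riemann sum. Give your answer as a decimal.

M_6 ≈ 4.9869792.
L_6 ≈ 9.0885417.
M_6 − L_6 = -4.1015625.

-4.1015625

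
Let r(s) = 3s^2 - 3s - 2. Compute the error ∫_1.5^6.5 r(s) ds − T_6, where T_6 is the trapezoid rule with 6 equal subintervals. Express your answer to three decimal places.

-1.736

Exact integral: ∫_1.5^6.5 r(s) ds = 201.25.
T_6 ≈ 202.98611.
Error ≈ 201.25 − 202.98611 ≈ -1.736.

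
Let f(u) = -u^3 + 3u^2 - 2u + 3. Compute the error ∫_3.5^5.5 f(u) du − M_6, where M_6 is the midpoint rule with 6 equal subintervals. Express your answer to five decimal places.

-0.19444

Exact integral: ∫_3.5^5.5 f(u) du = -79.75.
M_6 ≈ -79.5555556.
Error ≈ -79.75 − (-79.5555556) ≈ -0.19444.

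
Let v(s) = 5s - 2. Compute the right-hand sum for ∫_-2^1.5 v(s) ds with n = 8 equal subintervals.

Δs = (1.5 − (-2))/8 = 0.4375.
Right endpoints: -1.5625, -1.125, -0.6875, -0.25, 0.1875, 0.625, 1.0625, 1.5.
v(-1.5625) = -9.8125, v(-1.125) = -7.625, v(-0.6875) = -5.4375, v(-0.25) = -3.25, v(0.1875) = -1.0625, v(0.625) = 1.125, v(1.0625) = 3.3125, v(1.5) = 5.5.
Sum = Δs · [v(-1.5625) + v(-1.125) + v(-0.6875) + ...].
Sum = -7.546875.

-7.546875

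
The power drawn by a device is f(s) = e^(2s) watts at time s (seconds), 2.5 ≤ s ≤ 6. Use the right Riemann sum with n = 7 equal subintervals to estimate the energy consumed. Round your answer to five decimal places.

128619.75140

Δs = (6 − 2.5)/7 = 0.5.
Right endpoints: 3, 3.5, 4, 4.5, 5, 5.5, 6.
f(3) ≈ 403.42879, f(3.5) ≈ 1096.63316, f(4) ≈ 2980.95799, f(4.5) ≈ 8103.08393, f(5) ≈ 22026.46579, f(5.5) ≈ 59874.14172, f(6) ≈ 162754.79142.
Sum = Δs · [f(3) + f(3.5) + f(4) + ...].
Sum ≈ 128619.75140.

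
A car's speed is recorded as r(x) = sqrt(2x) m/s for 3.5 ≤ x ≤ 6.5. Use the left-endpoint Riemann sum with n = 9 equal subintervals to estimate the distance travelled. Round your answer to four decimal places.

Δx = (6.5 − 3.5)/9 = 1/3.
Left endpoints: 3.5, 23/6, 25/6, 4.5, 29/6, 31/6, 5.5, 35/6, 37/6.
r(3.5) ≈ 2.6458, r(23/6) ≈ 2.7689, r(25/6) ≈ 2.8868, r(4.5) ≈ 3.0000, r(29/6) ≈ 3.1091, r(31/6) ≈ 3.2146, r(5.5) ≈ 3.3166, r(35/6) ≈ 3.4157, r(37/6) ≈ 3.5119.
Sum = Δx · [r(3.5) + r(23/6) + r(25/6) + ...].
Sum ≈ 9.2897.

9.2897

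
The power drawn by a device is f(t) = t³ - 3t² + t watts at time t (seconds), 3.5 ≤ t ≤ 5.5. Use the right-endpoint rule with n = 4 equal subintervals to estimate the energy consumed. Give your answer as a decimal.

Δt = (5.5 − 3.5)/4 = 0.5.
Right endpoints: 4, 4.5, 5, 5.5.
f(4) = 20, f(4.5) = 34.875, f(5) = 55, f(5.5) = 81.125.
Sum = Δt · [f(4) + f(4.5) + f(5) + f(5.5)].
Sum = 95.5.

95.5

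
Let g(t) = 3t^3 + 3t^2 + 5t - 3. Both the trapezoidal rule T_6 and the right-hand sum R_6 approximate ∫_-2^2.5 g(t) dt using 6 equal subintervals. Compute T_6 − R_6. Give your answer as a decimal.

T_6 = 35.26171875.
R_6 = 72.80859375.
T_6 − R_6 = -37.546875.

-37.546875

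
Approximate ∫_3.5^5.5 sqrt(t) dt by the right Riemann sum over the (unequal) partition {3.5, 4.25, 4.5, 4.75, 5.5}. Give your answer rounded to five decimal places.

4.38026

Subinterval widths: 0.75, 0.25, 0.25, 0.75.
Right endpoints: 4.25, 4.5, 4.75, 5.5.
f(4.25) ≈ 2.06155, f(4.5) ≈ 2.12132, f(4.75) ≈ 2.17945, f(5.5) ≈ 2.34521.
Sum = Σ Δt_i · f(t_i).
Sum ≈ 4.38026.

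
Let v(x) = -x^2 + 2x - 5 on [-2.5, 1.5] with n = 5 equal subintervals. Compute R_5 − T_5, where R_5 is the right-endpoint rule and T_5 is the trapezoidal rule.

R_5 = -25.96.
T_5 = -30.76.
R_5 − T_5 = 4.8.

4.8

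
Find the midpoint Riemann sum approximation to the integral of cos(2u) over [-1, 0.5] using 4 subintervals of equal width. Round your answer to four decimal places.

0.8962

Δu = (0.5 − (-1))/4 = 0.375.
Midpoints: -0.8125, -0.4375, -0.0625, 0.3125.
f(-0.8125) ≈ -0.0542, f(-0.4375) ≈ 0.6410, f(-0.0625) ≈ 0.9922, f(0.3125) ≈ 0.8110.
Sum = Δu · [f(-0.8125) + f(-0.4375) + f(-0.0625) + f(0.3125)].
Sum ≈ 0.8962.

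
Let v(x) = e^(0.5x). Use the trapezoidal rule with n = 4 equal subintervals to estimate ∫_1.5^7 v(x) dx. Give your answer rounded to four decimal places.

64.4198

Δx = (7 − 1.5)/4 = 1.375.
v(1.5) ≈ 2.1170, v(2.875) ≈ 4.2102, v(4.25) ≈ 8.3729, v(5.625) ≈ 16.6515, v(7) ≈ 33.1155.
T_4 = (Δx/2)·[v(x_0) + 2v(x_1) + 2v(x_2) + 2v(x_3) + v(x_4)].
Sum ≈ 64.4198.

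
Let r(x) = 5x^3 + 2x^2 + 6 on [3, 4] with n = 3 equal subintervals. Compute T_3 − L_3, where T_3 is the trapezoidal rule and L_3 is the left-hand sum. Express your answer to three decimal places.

T_3 ≈ 250.42593.
L_3 ≈ 217.25926.
T_3 − L_3 ≈ 33.167.

33.167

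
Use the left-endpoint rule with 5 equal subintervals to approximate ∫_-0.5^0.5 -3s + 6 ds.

Δs = (0.5 − (-0.5))/5 = 0.2.
Left endpoints: -0.5, -0.3, -0.1, 0.1, 0.3.
f(-0.5) = 7.5, f(-0.3) = 6.9, f(-0.1) = 6.3, f(0.1) = 5.7, f(0.3) = 5.1.
Sum = Δs · [f(-0.5) + f(-0.3) + f(-0.1) + f(0.1) + f(0.3)].
Sum = 6.3.

6.3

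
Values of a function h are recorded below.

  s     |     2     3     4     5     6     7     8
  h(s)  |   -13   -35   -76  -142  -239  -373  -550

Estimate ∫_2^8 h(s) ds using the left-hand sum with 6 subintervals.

-878

Δs = 1.
Sum = 1·[(-13) + (-35) + (-76) + (-142) + (-239) + (-373)] = -878.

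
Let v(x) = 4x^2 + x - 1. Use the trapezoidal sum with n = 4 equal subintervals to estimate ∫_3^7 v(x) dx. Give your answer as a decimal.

440

Δx = (7 − 3)/4 = 1.
v(3) = 38, v(4) = 67, v(5) = 104, v(6) = 149, v(7) = 202.
T_4 = (Δx/2)·[v(x_0) + 2v(x_1) + 2v(x_2) + 2v(x_3) + v(x_4)].
Sum = 440.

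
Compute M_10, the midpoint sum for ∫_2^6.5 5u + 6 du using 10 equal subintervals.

122.625

Δu = (6.5 − 2)/10 = 0.45.
Midpoints: 2.225, 2.675, 3.125, 3.575, 4.025, 4.475, 4.925, 5.375, 5.825, 6.275.
f(2.225) = 17.125, f(2.675) = 19.375, f(3.125) = 21.625, f(3.575) = 23.875, f(4.025) = 26.125, f(4.475) = 28.375, f(4.925) = 30.625, f(5.375) = 32.875, f(5.825) = 35.125, f(6.275) = 37.375.
Sum = Δu · [f(2.225) + f(2.675) + f(3.125) + ...].
Sum = 122.625.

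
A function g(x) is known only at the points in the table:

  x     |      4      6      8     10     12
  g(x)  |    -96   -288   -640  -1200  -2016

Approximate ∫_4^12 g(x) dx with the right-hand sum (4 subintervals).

Δx = 2.
Sum = 2·[(-288) + (-640) + (-1200) + (-2016)] = -8288.

-8288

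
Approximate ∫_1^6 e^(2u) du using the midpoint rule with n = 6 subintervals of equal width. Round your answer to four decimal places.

72666.3400

Δu = (6 − 1)/6 = 5/6.
Midpoints: 17/12, 2.25, 37/12, 47/12, 4.75, 67/12.
f(17/12) ≈ 17.0020, f(2.25) ≈ 90.0171, f(37/12) ≈ 476.5948, f(47/12) ≈ 2523.3265, f(4.75) ≈ 13359.7268, f(67/12) ≈ 70732.9408.
Sum = Δu · [f(17/12) + f(2.25) + f(37/12) + ...].
Sum ≈ 72666.3400.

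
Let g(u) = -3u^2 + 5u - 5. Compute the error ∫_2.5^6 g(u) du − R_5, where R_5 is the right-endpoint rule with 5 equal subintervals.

Exact integral: ∫_2.5^6 g(u) du = -143.5.
R_5 = -169.47.
Error = -143.5 − (-169.47) = 25.97.

25.97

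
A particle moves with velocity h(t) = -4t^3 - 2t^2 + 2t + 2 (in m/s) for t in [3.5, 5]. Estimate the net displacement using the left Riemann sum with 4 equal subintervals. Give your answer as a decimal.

Δt = (5 − 3.5)/4 = 0.375.
Left endpoints: 3.5, 3.875, 4.25, 4.625.
h(3.5) = -187, h(3.875) = -253.0234375, h(4.25) = -332.6875, h(4.625) = -427.2578125.
Sum = Δt · [h(3.5) + h(3.875) + h(4.25) + h(4.625)].
Sum = -449.98828125.

-449.98828125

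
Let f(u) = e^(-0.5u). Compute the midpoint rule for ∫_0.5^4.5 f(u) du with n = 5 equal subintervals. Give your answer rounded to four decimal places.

Δu = (4.5 − 0.5)/5 = 0.8.
Midpoints: 0.9, 1.7, 2.5, 3.3, 4.1.
f(0.9) ≈ 0.6376, f(1.7) ≈ 0.4274, f(2.5) ≈ 0.2865, f(3.3) ≈ 0.1920, f(4.1) ≈ 0.1287.
Sum = Δu · [f(0.9) + f(1.7) + f(2.5) + f(3.3) + f(4.1)].
Sum ≈ 1.3379.

1.3379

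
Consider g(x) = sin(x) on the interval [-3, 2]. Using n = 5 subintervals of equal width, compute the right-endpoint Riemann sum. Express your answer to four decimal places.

Δx = (2 − (-3))/5 = 1.
Right endpoints: -2, -1, 0, 1, 2.
g(-2) ≈ -0.9093, g(-1) ≈ -0.8415, g(0) ≈ 0.0000, g(1) ≈ 0.8415, g(2) ≈ 0.9093.
Sum = Δx · [g(-2) + g(-1) + g(0) + g(1) + g(2)].
Sum ≈ 0.0000.

0.0000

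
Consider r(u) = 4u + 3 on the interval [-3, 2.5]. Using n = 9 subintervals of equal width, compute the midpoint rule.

11

Δu = (2.5 − (-3))/9 = 11/18.
Midpoints: -97/36, -25/12, -53/36, -31/36, -0.25, 13/36, 35/36, 19/12, 79/36.
r(-97/36) = -70/9, r(-25/12) = -16/3, r(-53/36) = -26/9, r(-31/36) = -4/9, r(-0.25) = 2, r(13/36) = 40/9, r(35/36) = 62/9, r(19/12) = 28/3, r(79/36) = 106/9.
Sum = Δu · [r(-97/36) + r(-25/12) + r(-53/36) + ...].
Sum = 11.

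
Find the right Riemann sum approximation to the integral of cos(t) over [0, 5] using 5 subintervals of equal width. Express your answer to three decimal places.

Δt = (5 − 0)/5 = 1.
Right endpoints: 1, 2, 3, 4, 5.
f(1) ≈ 0.540, f(2) ≈ -0.416, f(3) ≈ -0.990, f(4) ≈ -0.654, f(5) ≈ 0.284.
Sum = Δt · [f(1) + f(2) + f(3) + f(4) + f(5)].
Sum ≈ -1.236.

-1.236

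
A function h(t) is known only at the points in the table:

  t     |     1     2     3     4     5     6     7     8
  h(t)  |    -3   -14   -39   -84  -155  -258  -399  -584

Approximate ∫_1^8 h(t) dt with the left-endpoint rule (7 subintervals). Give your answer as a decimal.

Δt = 1.
Sum = 1·[(-3) + (-14) + (-39) + (-84) + (-155) + (-258) + (-399)] = -952.

-952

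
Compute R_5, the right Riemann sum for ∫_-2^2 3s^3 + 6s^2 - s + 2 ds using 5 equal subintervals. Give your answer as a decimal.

Δs = (2 − (-2))/5 = 0.8.
Right endpoints: -1.2, -0.4, 0.4, 1.2, 2.
f(-1.2) = 6.656, f(-0.4) = 3.168, f(0.4) = 2.752, f(1.2) = 14.624, f(2) = 48.
Sum = Δs · [f(-1.2) + f(-0.4) + f(0.4) + f(1.2) + f(2)].
Sum = 60.16.

60.16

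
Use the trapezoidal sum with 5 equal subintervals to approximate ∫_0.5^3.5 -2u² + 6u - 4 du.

Δu = (3.5 − 0.5)/5 = 0.6.
f(0.5) = -1.5, f(1.1) = 0.18, f(1.7) = 0.42, f(2.3) = -0.78, f(2.9) = -3.42, f(3.5) = -7.5.
T_5 = (Δu/2)·[f(u_0) + 2f(u_1) + ... + 2f(u_{4}) + f(u_5)].
Sum = -4.86.

-4.86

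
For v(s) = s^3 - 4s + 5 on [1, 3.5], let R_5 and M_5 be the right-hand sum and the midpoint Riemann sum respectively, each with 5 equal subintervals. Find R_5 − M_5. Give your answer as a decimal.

R_5 = 35.9375.
M_5 = 26.9140625.
R_5 − M_5 = 9.0234375.

9.0234375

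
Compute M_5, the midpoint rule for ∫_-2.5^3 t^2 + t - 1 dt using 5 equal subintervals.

Δt = (3 − (-2.5))/5 = 1.1.
Midpoints: -1.95, -0.85, 0.25, 1.35, 2.45.
f(-1.95) = 0.8525, f(-0.85) = -1.1275, f(0.25) = -0.6875, f(1.35) = 2.1725, f(2.45) = 7.4525.
Sum = Δt · [f(-1.95) + f(-0.85) + f(0.25) + f(1.35) + f(2.45)].
Sum = 9.52875.

9.52875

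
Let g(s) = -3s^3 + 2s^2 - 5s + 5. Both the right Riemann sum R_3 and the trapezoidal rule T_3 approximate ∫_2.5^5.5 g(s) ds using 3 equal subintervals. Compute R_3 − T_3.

-209.625

R_3 = -828.125.
T_3 = -618.5.
R_3 − T_3 = -209.625.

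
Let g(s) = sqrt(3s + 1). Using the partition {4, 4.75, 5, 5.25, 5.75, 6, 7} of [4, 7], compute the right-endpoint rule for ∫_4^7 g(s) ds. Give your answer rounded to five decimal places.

12.86815

Subinterval widths: 0.75, 0.25, 0.25, 0.5, 0.25, 1.
Right endpoints: 4.75, 5, 5.25, 5.75, 6, 7.
g(4.75) ≈ 3.90512, g(5) ≈ 4.00000, g(5.25) ≈ 4.09268, g(5.75) ≈ 4.27200, g(6) ≈ 4.35890, g(7) ≈ 4.69042.
Sum = Σ Δs_i · g(s_i).
Sum ≈ 12.86815.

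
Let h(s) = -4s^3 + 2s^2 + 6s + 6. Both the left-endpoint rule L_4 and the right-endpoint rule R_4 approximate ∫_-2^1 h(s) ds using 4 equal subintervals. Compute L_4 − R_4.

L_4 = 41.25.
R_4 = 23.25.
L_4 − R_4 = 18.

18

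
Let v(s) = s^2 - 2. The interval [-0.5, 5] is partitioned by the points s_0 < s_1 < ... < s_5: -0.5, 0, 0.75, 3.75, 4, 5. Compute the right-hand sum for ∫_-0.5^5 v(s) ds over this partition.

60.609375

Subinterval widths: 0.5, 0.75, 3, 0.25, 1.
Right endpoints: 0, 0.75, 3.75, 4, 5.
v(0) = -2, v(0.75) = -1.4375, v(3.75) = 12.0625, v(4) = 14, v(5) = 23.
Sum = Σ Δs_i · v(s_i).
Sum = 60.609375.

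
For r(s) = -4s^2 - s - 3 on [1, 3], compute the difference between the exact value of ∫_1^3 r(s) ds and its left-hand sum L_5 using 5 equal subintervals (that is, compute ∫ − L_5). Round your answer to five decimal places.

Exact integral: ∫_1^3 r(s) ds ≈ -44.6666667.
L_5 = -38.08.
Error ≈ -44.6666667 − (-38.08) ≈ -6.58667.

-6.58667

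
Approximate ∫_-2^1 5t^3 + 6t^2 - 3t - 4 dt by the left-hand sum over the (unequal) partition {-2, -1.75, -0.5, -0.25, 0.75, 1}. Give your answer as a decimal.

-16.015625

Subinterval widths: 0.25, 1.25, 0.25, 1, 0.25.
Left endpoints: -2, -1.75, -0.5, -0.25, 0.75.
f(-2) = -14, f(-1.75) = -7.171875, f(-0.5) = -1.625, f(-0.25) = -2.953125, f(0.75) = -0.765625.
Sum = Σ Δt_i · f(t_i).
Sum = -16.015625.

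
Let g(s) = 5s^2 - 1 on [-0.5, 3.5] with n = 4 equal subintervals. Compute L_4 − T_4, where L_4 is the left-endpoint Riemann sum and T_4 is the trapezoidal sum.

-30

L_4 = 41.
T_4 = 71.
L_4 − T_4 = -30.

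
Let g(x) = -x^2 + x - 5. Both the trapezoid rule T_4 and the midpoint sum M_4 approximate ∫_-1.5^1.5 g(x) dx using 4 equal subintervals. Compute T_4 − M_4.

T_4 = -17.53125.
M_4 = -17.109375.
T_4 − M_4 = -0.421875.

-0.421875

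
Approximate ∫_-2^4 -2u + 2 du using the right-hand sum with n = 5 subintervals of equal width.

-7.2

Δu = (4 − (-2))/5 = 1.2.
Right endpoints: -0.8, 0.4, 1.6, 2.8, 4.
f(-0.8) = 3.6, f(0.4) = 1.2, f(1.6) = -1.2, f(2.8) = -3.6, f(4) = -6.
Sum = Δu · [f(-0.8) + f(0.4) + f(1.6) + f(2.8) + f(4)].
Sum = -7.2.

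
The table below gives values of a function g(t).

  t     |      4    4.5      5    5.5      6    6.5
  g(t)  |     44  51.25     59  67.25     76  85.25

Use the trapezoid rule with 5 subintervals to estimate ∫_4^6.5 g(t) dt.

Δt = 0.5.
T_5 = (0.5/2)·[44 + 2·51.25 + 2·59 + 2·67.25 + 2·76 + 85.25] = 159.0625.

159.0625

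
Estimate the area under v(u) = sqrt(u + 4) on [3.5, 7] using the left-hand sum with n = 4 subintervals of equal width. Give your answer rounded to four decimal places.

Δu = (7 − 3.5)/4 = 0.875.
Left endpoints: 3.5, 4.375, 5.25, 6.125.
v(3.5) ≈ 2.7386, v(4.375) ≈ 2.8940, v(5.25) ≈ 3.0414, v(6.125) ≈ 3.1820.
Sum = Δu · [v(3.5) + v(4.375) + v(5.25) + v(6.125)].
Sum ≈ 10.3739.

10.3739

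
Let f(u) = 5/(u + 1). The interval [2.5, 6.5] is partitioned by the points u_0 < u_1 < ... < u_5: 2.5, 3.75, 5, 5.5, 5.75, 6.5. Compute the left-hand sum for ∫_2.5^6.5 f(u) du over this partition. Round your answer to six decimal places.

Subinterval widths: 1.25, 1.25, 0.5, 0.25, 0.75.
Left endpoints: 2.5, 3.75, 5, 5.5, 5.75.
f(2.5) = 10/7, f(3.75) = 20/19, f(5) = 5/6, f(5.5) = 10/13, f(5.75) = 20/27.
Sum = Σ Δu_i · f(u_i).
Sum ≈ 4.266034.

4.266034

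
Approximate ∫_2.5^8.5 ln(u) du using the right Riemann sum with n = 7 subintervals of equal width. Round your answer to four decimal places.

10.4071

Δu = (8.5 − 2.5)/7 = 6/7.
Right endpoints: 47/14, 59/14, 71/14, 83/14, 95/14, 107/14, 8.5.
f(47/14) ≈ 1.2111, f(59/14) ≈ 1.4385, f(71/14) ≈ 1.6236, f(83/14) ≈ 1.7798, f(95/14) ≈ 1.9148, f(107/14) ≈ 2.0338, f(8.5) ≈ 2.1401.
Sum = Δu · [f(47/14) + f(59/14) + f(71/14) + ...].
Sum ≈ 10.4071.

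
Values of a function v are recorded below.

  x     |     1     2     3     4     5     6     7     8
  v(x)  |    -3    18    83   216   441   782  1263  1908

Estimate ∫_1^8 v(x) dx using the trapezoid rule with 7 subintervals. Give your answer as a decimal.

3755.5

Δx = 1.
T_7 = (1/2)·[(-3) + 2·18 + 2·83 + 2·216 + 2·441 + 2·782 + 2·1263 + 1908] = 3755.5.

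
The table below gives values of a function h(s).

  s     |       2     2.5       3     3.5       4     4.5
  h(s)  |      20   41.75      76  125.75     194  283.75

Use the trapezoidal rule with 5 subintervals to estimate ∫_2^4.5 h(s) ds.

Δs = 0.5.
T_5 = (0.5/2)·[20 + 2·41.75 + 2·76 + 2·125.75 + 2·194 + 283.75] = 294.6875.

294.6875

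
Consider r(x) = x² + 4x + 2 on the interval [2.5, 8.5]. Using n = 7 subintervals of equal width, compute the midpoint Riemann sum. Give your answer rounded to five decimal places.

343.13265

Δx = (8.5 − 2.5)/7 = 6/7.
Midpoints: 41/14, 53/14, 65/14, 5.5, 89/14, 101/14, 113/14.
r(41/14) = 4369/196, r(53/14) = 6169/196, r(65/14) = 8257/196, r(5.5) = 54.25, r(89/14) = 13297/196, r(101/14) = 16249/196, r(113/14) = 19489/196.
Sum = Δx · [r(41/14) + r(53/14) + r(65/14) + ...].
Sum ≈ 343.13265.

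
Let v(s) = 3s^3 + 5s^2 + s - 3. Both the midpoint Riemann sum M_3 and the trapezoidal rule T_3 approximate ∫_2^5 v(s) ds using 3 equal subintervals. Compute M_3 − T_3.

-27.375

M_3 = 644.125.
T_3 = 671.5.
M_3 − T_3 = -27.375.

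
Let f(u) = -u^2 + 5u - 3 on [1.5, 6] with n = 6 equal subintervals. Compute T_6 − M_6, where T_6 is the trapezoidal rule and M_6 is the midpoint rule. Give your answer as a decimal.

T_6 = -0.421875.
M_6 = 0.2109375.
T_6 − M_6 = -0.6328125.

-0.6328125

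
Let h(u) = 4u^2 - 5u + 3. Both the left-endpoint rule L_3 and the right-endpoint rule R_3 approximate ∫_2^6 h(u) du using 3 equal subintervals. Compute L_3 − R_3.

-144

L_3 ≈ 142.074074.
R_3 ≈ 286.074074.
L_3 − R_3 = -144.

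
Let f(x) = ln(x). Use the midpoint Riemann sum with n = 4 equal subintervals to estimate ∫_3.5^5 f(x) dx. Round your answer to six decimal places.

2.163021

Δx = (5 − 3.5)/4 = 0.375.
Midpoints: 3.6875, 4.0625, 4.4375, 4.8125.
f(3.6875) ≈ 1.304949, f(4.0625) ≈ 1.401799, f(4.4375) ≈ 1.490091, f(4.8125) ≈ 1.571217.
Sum = Δx · [f(3.6875) + f(4.0625) + f(4.4375) + f(4.8125)].
Sum ≈ 2.163021.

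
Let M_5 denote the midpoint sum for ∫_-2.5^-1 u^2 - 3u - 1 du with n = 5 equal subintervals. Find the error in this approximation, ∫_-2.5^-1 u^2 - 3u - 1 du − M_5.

Exact integral: ∫_-2.5^-1 f(u) du = 11.25.
M_5 = 11.23875.
Error = 11.25 − 11.23875 = 0.01125.

0.01125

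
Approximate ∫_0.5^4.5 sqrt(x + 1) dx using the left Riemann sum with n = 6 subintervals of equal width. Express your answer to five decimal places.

Δx = (4.5 − 0.5)/6 = 2/3.
Left endpoints: 0.5, 7/6, 11/6, 2.5, 19/6, 23/6.
f(0.5) ≈ 1.22474, f(7/6) ≈ 1.47196, f(11/6) ≈ 1.68325, f(2.5) ≈ 1.87083, f(19/6) ≈ 2.04124, f(23/6) ≈ 2.19848.
Sum = Δx · [f(0.5) + f(7/6) + f(11/6) + ...].
Sum ≈ 6.99367.

6.99367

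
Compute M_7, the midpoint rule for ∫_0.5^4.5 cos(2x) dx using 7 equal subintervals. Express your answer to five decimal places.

-0.22682

Δx = (4.5 − 0.5)/7 = 4/7.
Midpoints: 11/14, 19/14, 27/14, 2.5, 43/14, 51/14, 59/14.
f(11/14) ≈ -0.00063, f(19/14) ≈ -0.91009, f(27/14) ≈ -0.75473, f(2.5) ≈ 0.28366, f(43/14) ≈ 0.99017, f(51/14) ≈ 0.53817, f(59/14) ≈ -0.54349.
Sum = Δx · [f(11/14) + f(19/14) + f(27/14) + ...].
Sum ≈ -0.22682.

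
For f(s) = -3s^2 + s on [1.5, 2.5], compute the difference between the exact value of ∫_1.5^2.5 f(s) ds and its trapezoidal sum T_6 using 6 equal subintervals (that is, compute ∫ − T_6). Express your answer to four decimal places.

Exact integral: ∫_1.5^2.5 f(s) ds = -10.25.
T_6 ≈ -10.263889.
Error ≈ -10.25 − (-10.263889) ≈ 0.0139.

0.0139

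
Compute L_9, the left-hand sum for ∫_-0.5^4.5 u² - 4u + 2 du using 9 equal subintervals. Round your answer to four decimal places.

0.6739

Δu = (4.5 − (-0.5))/9 = 5/9.
Left endpoints: -0.5, 1/18, 11/18, 7/6, 31/18, 41/18, 17/6, 61/18, 71/18.
f(-0.5) = 4.25, f(1/18) = 577/324, f(11/18) = -23/324, f(7/6) = -47/36, f(31/18) = -623/324, f(41/18) = -623/324, f(17/6) = -47/36, f(61/18) = -23/324, f(71/18) = 577/324.
Sum = Δu · [f(-0.5) + f(1/18) + f(11/18) + ...].
Sum ≈ 0.6739.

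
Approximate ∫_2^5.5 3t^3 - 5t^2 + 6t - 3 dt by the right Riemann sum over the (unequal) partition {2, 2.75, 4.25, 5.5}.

Subinterval widths: 0.75, 1.5, 1.25.
Right endpoints: 2.75, 4.25, 5.5.
f(2.75) = 38.078125, f(4.25) = 162.484375, f(5.5) = 377.875.
Sum = Σ Δt_i · f(t_i).
Sum = 744.62890625.

744.62890625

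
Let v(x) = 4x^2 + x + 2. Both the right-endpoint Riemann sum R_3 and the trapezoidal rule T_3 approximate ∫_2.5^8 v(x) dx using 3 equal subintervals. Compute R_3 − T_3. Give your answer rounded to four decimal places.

216.7917

R_3 ≈ 930.824074.
T_3 ≈ 714.032407.
R_3 − T_3 ≈ 216.7917.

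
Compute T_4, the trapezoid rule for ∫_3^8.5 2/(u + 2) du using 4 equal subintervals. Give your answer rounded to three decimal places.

Δu = (8.5 − 3)/4 = 1.375.
f(3) = 0.4, f(4.375) = 16/51, f(5.75) = 8/31, f(7.125) = 16/73, f(8.5) = 4/21.
T_4 = (Δu/2)·[f(u_0) + 2f(u_1) + 2f(u_2) + 2f(u_3) + f(u_4)].
Sum ≈ 1.494.

1.494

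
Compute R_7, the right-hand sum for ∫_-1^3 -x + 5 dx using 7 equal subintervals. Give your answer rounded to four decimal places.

Δx = (3 − (-1))/7 = 4/7.
Right endpoints: -3/7, 1/7, 5/7, 9/7, 13/7, 17/7, 3.
f(-3/7) = 38/7, f(1/7) = 34/7, f(5/7) = 30/7, f(9/7) = 26/7, f(13/7) = 22/7, f(17/7) = 18/7, f(3) = 2.
Sum = Δx · [f(-3/7) + f(1/7) + f(5/7) + ...].
Sum ≈ 14.8571.

14.8571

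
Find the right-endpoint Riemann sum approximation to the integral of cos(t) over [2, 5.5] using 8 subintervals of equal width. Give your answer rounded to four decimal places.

-1.3429

Δt = (5.5 − 2)/8 = 0.4375.
Right endpoints: 2.4375, 2.875, 3.3125, 3.75, 4.1875, 4.625, 5.0625, 5.5.
f(2.4375) ≈ -0.7622, f(2.875) ≈ -0.9647, f(3.3125) ≈ -0.9854, f(3.75) ≈ -0.8206, f(4.1875) ≈ -0.5011, f(4.625) ≈ -0.0873, f(5.0625) ≈ 0.3430, f(5.5) ≈ 0.7087.
Sum = Δt · [f(2.4375) + f(2.875) + f(3.3125) + ...].
Sum ≈ -1.3429.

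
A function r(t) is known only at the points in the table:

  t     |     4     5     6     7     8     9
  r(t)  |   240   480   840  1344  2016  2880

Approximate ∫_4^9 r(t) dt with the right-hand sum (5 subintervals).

Δt = 1.
Sum = 1·[480 + 840 + 1344 + 2016 + 2880] = 7560.

7560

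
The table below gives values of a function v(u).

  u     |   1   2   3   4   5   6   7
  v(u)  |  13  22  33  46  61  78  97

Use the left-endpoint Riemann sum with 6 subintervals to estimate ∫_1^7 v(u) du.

Δu = 1.
Sum = 1·[13 + 22 + 33 + 46 + 61 + 78] = 253.

253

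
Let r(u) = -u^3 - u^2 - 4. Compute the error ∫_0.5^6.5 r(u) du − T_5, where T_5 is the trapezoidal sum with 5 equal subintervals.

Exact integral: ∫_0.5^6.5 r(u) du = -561.75.
T_5 = -578.31.
Error = -561.75 − (-578.31) = 16.56.

16.56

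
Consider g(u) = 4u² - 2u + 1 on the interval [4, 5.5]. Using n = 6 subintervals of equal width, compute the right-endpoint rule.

Δu = (5.5 − 4)/6 = 0.25.
Right endpoints: 4.25, 4.5, 4.75, 5, 5.25, 5.5.
g(4.25) = 64.75, g(4.5) = 73, g(4.75) = 81.75, g(5) = 91, g(5.25) = 100.75, g(5.5) = 111.
Sum = Δu · [g(4.25) + g(4.5) + g(4.75) + ...].
Sum = 130.5625.

130.5625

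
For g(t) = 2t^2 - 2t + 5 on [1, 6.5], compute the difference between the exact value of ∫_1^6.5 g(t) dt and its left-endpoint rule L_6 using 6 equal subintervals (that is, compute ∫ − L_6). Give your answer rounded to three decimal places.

31.230

Exact integral: ∫_1^6.5 g(t) dt ≈ 168.66667.
L_6 ≈ 137.43634.
Error ≈ 168.66667 − 137.43634 ≈ 31.230.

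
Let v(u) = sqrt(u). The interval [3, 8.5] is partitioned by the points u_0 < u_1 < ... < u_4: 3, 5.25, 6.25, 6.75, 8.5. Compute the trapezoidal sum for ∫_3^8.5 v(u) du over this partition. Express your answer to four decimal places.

Subinterval widths: 2.25, 1, 0.5, 1.75.
v(3) ≈ 1.7321, v(5.25) ≈ 2.2913, v(6.25) ≈ 2.5000, v(6.75) ≈ 2.5981, v(8.5) ≈ 2.9155.
On each subinterval the trapezoid contributes (Δu_i/2)·[v(u_{i-1}) + v(u_i)].
Sum ≈ 13.0208.

13.0208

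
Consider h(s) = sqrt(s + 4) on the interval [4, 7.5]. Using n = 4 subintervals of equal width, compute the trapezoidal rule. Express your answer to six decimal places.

Δs = (7.5 − 4)/4 = 0.875.
h(4) ≈ 2.828427, h(4.875) ≈ 2.979094, h(5.75) ≈ 3.122499, h(6.625) ≈ 3.259601, h(7.5) ≈ 3.391165.
T_4 = (Δs/2)·[h(s_0) + 2h(s_1) + 2h(s_2) + 2h(s_3) + h(s_4)].
Sum ≈ 10.912116.

10.912116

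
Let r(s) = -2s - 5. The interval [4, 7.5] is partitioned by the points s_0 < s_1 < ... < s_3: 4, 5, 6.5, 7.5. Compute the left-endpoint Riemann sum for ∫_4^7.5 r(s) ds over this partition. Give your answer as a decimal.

-53.5

Subinterval widths: 1, 1.5, 1.
Left endpoints: 4, 5, 6.5.
r(4) = -13, r(5) = -15, r(6.5) = -18.
Sum = Σ Δs_i · r(s_i).
Sum = -53.5.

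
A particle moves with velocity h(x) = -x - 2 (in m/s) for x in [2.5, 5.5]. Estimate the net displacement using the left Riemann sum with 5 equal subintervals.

-17.1

Δx = (5.5 − 2.5)/5 = 0.6.
Left endpoints: 2.5, 3.1, 3.7, 4.3, 4.9.
h(2.5) = -4.5, h(3.1) = -5.1, h(3.7) = -5.7, h(4.3) = -6.3, h(4.9) = -6.9.
Sum = Δx · [h(2.5) + h(3.1) + h(3.7) + h(4.3) + h(4.9)].
Sum = -17.1.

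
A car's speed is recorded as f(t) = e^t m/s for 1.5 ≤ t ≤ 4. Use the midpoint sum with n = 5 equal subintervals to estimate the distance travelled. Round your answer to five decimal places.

49.59820

Δt = (4 − 1.5)/5 = 0.5.
Midpoints: 1.75, 2.25, 2.75, 3.25, 3.75.
f(1.75) ≈ 5.75460, f(2.25) ≈ 9.48774, f(2.75) ≈ 15.64263, f(3.25) ≈ 25.79034, f(3.75) ≈ 42.52108.
Sum = Δt · [f(1.75) + f(2.25) + f(2.75) + f(3.25) + f(3.75)].
Sum ≈ 49.59820.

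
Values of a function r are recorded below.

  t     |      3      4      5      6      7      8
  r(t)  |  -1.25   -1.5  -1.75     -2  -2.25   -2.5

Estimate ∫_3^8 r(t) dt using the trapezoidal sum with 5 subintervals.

-9.375

Δt = 1.
T_5 = (1/2)·[(-1.25) + 2·(-1.5) + 2·(-1.75) + 2·(-2) + 2·(-2.25) + (-2.5)] = -9.375.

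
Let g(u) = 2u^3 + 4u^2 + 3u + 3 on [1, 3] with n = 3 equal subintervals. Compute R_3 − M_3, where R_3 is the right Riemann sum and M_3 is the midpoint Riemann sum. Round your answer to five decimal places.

R_3 ≈ 125.0370370.
M_3 ≈ 91.4814815.
R_3 − M_3 ≈ 33.55556.

33.55556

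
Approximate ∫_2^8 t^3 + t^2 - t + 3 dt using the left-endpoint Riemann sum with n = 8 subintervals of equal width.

Δt = (8 − 2)/8 = 0.75.
Left endpoints: 2, 2.75, 3.5, 4.25, 5, 5.75, 6.5, 7.25.
f(2) = 13, f(2.75) = 28.609375, f(3.5) = 54.625, f(4.25) = 93.578125, f(5) = 148, f(5.75) = 220.421875, f(6.5) = 313.375, f(7.25) = 429.390625.
Sum = Δt · [f(2) + f(2.75) + f(3.5) + ...].
Sum = 975.75.

975.75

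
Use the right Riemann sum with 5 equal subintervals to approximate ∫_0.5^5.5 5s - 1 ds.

Δs = (5.5 − 0.5)/5 = 1.
Right endpoints: 1.5, 2.5, 3.5, 4.5, 5.5.
f(1.5) = 6.5, f(2.5) = 11.5, f(3.5) = 16.5, f(4.5) = 21.5, f(5.5) = 26.5.
Sum = Δs · [f(1.5) + f(2.5) + f(3.5) + f(4.5) + f(5.5)].
Sum = 82.5.

82.5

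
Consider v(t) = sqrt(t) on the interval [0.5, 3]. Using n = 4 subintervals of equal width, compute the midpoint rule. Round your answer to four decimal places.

Δt = (3 − 0.5)/4 = 0.625.
Midpoints: 0.8125, 1.4375, 2.0625, 2.6875.
v(0.8125) ≈ 0.9014, v(1.4375) ≈ 1.1990, v(2.0625) ≈ 1.4361, v(2.6875) ≈ 1.6394.
Sum = Δt · [v(0.8125) + v(1.4375) + v(2.0625) + v(2.6875)].
Sum ≈ 3.2349.

3.2349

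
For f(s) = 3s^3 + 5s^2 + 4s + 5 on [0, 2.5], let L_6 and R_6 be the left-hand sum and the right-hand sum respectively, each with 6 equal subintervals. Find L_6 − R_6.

-36.71875

L_6 ≈ 63.1546586.
R_6 ≈ 99.8734086.
L_6 − R_6 = -36.71875.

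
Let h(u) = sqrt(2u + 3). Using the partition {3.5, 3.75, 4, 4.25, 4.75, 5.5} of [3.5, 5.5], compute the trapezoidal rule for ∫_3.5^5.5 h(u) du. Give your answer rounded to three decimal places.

Subinterval widths: 0.25, 0.25, 0.25, 0.5, 0.75.
h(3.5) ≈ 3.162, h(3.75) ≈ 3.240, h(4) ≈ 3.317, h(4.25) ≈ 3.391, h(4.75) ≈ 3.536, h(5.5) ≈ 3.742.
On each subinterval the trapezoid contributes (Δu_i/2)·[h(u_{i-1}) + h(u_i)].
Sum ≈ 6.919.

6.919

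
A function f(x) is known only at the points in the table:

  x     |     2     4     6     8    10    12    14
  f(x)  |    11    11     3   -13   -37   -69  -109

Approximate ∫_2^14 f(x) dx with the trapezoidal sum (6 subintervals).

-308

Δx = 2.
T_6 = (2/2)·[11 + 2·11 + 2·3 + 2·(-13) + 2·(-37) + 2·(-69) + (-109)] = -308.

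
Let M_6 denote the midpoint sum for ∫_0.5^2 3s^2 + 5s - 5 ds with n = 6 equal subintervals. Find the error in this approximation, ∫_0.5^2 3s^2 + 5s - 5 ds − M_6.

Exact integral: ∫_0.5^2 f(s) ds = 9.75.
M_6 = 9.7265625.
Error = 9.75 − 9.7265625 = 0.0234375.

0.0234375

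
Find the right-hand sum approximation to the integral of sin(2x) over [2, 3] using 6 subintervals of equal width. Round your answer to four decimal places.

Δx = (3 − 2)/6 = 1/6.
Right endpoints: 13/6, 7/3, 2.5, 8/3, 17/6, 3.
f(13/6) ≈ -0.9290, f(7/3) ≈ -0.9990, f(2.5) ≈ -0.9589, f(8/3) ≈ -0.8133, f(17/6) ≈ -0.5782, f(3) ≈ -0.2794.
Sum = Δx · [f(13/6) + f(7/3) + f(2.5) + ...].
Sum ≈ -0.7596.

-0.7596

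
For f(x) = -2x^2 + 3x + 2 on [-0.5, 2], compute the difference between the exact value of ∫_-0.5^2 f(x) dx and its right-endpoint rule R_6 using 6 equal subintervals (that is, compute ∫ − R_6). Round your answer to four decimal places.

Exact integral: ∫_-0.5^2 f(x) dx ≈ 5.208333.
R_6 ≈ 5.063657.
Error ≈ 5.208333 − 5.063657 ≈ 0.1447.

0.1447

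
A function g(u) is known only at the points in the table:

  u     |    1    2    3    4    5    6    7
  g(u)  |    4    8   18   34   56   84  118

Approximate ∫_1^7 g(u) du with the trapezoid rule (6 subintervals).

261

Δu = 1.
T_6 = (1/2)·[4 + 2·8 + 2·18 + 2·34 + 2·56 + 2·84 + 118] = 261.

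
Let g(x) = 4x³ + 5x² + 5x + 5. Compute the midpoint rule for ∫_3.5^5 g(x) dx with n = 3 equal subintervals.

Δx = (5 − 3.5)/3 = 0.5.
Midpoints: 3.75, 4.25, 4.75.
g(3.75) = 305, g(4.25) = 423.625, g(4.75) = 570.25.
Sum = Δx · [g(3.75) + g(4.25) + g(4.75)].
Sum = 649.4375.

649.4375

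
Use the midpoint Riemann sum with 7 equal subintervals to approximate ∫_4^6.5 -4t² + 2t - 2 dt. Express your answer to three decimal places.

Δt = (6.5 − 4)/7 = 5/14.
Midpoints: 117/28, 127/28, 137/28, 5.25, 157/28, 167/28, 177/28.
f(117/28) = -12443/196, f(127/28) = -14743/196, f(137/28) = -17243/196, f(5.25) = -101.75, f(157/28) = -22843/196, f(167/28) = -25943/196, f(177/28) = -29243/196.
Sum = Δt · [f(117/28) + f(127/28) + f(137/28) + ...].
Sum ≈ -259.477.

-259.477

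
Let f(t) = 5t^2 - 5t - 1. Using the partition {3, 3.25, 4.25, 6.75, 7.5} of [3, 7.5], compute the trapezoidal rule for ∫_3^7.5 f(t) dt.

549.71875

Subinterval widths: 0.25, 1, 2.5, 0.75.
f(3) = 29, f(3.25) = 35.5625, f(4.25) = 68.0625, f(6.75) = 193.0625, f(7.5) = 242.75.
On each subinterval the trapezoid contributes (Δt_i/2)·[f(t_{i-1}) + f(t_i)].
Sum = 549.71875.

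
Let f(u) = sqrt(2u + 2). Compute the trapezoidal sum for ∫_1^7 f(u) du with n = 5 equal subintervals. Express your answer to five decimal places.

Δu = (7 − 1)/5 = 1.2.
f(1) ≈ 2.00000, f(2.2) ≈ 2.52982, f(3.4) ≈ 2.96648, f(4.6) ≈ 3.34664, f(5.8) ≈ 3.68782, f(7) ≈ 4.00000.
T_5 = (Δu/2)·[f(u_0) + 2f(u_1) + ... + 2f(u_{4}) + f(u_5)].
Sum ≈ 18.63691.

18.63691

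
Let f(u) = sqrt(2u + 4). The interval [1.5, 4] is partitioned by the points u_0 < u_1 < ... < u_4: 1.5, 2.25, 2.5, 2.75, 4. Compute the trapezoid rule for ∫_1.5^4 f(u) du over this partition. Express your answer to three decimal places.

7.677

Subinterval widths: 0.75, 0.25, 0.25, 1.25.
f(1.5) ≈ 2.646, f(2.25) ≈ 2.915, f(2.5) ≈ 3.000, f(2.75) ≈ 3.082, f(4) ≈ 3.464.
On each subinterval the trapezoid contributes (Δu_i/2)·[f(u_{i-1}) + f(u_i)].
Sum ≈ 7.677.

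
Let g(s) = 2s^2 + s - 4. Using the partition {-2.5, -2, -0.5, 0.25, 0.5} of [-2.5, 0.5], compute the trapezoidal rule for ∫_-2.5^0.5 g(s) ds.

-3.1875

Subinterval widths: 0.5, 1.5, 0.75, 0.25.
g(-2.5) = 6, g(-2) = 2, g(-0.5) = -4, g(0.25) = -3.625, g(0.5) = -3.
On each subinterval the trapezoid contributes (Δs_i/2)·[g(s_{i-1}) + g(s_i)].
Sum = -3.1875.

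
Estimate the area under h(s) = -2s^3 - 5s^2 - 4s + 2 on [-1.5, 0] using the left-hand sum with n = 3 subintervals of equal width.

Δs = (0 − (-1.5))/3 = 0.5.
Left endpoints: -1.5, -1, -0.5.
h(-1.5) = 3.5, h(-1) = 3, h(-0.5) = 3.
Sum = Δs · [h(-1.5) + h(-1) + h(-0.5)].
Sum = 4.75.

4.75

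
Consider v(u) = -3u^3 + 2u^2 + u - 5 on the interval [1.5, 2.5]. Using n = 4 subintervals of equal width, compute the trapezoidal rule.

-20.5

Δu = (2.5 − 1.5)/4 = 0.25.
v(1.5) = -9.125, v(1.75) = -13.203125, v(2) = -19, v(2.25) = -26.796875, v(2.5) = -36.875.
T_4 = (Δu/2)·[v(u_0) + 2v(u_1) + 2v(u_2) + 2v(u_3) + v(u_4)].
Sum = -20.5.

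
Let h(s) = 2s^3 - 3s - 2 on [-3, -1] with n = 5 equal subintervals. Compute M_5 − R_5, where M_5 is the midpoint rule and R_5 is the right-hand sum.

-8.24

M_5 = -31.68.
R_5 = -23.44.
M_5 − R_5 = -8.24.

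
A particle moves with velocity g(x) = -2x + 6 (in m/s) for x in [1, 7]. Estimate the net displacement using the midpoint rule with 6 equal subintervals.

Δx = (7 − 1)/6 = 1.
Midpoints: 1.5, 2.5, 3.5, 4.5, 5.5, 6.5.
g(1.5) = 3, g(2.5) = 1, g(3.5) = -1, g(4.5) = -3, g(5.5) = -5, g(6.5) = -7.
Sum = Δx · [g(1.5) + g(2.5) + g(3.5) + ...].
Sum = -12.

-12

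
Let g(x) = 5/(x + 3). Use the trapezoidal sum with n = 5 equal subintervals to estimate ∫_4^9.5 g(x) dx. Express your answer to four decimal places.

Δx = (9.5 − 4)/5 = 1.1.
g(4) = 5/7, g(5.1) = 50/81, g(6.2) = 25/46, g(7.3) = 50/103, g(8.4) = 25/57, g(9.5) = 0.4.
T_5 = (Δx/2)·[g(x_0) + 2g(x_1) + ... + 2g(x_{4}) + g(x_5)].
Sum ≈ 2.9061.

2.9061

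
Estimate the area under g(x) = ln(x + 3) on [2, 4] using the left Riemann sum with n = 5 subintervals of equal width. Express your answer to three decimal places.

Δx = (4 − 2)/5 = 0.4.
Left endpoints: 2, 2.4, 2.8, 3.2, 3.6.
g(2) ≈ 1.609, g(2.4) ≈ 1.686, g(2.8) ≈ 1.758, g(3.2) ≈ 1.825, g(3.6) ≈ 1.887.
Sum = Δx · [g(2) + g(2.4) + g(2.8) + g(3.2) + g(3.6)].
Sum ≈ 3.506.

3.506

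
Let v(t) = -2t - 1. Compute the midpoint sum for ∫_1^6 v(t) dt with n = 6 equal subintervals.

-40

Δt = (6 − 1)/6 = 5/6.
Midpoints: 17/12, 2.25, 37/12, 47/12, 4.75, 67/12.
v(17/12) = -23/6, v(2.25) = -5.5, v(37/12) = -43/6, v(47/12) = -53/6, v(4.75) = -10.5, v(67/12) = -73/6.
Sum = Δt · [v(17/12) + v(2.25) + v(37/12) + ...].
Sum = -40.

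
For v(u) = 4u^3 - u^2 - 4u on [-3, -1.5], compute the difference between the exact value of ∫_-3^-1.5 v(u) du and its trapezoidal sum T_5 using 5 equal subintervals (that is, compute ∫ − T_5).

Exact integral: ∫_-3^-1.5 v(u) du = -70.3125.
T_5 = -70.9425.
Error = -70.3125 − (-70.9425) = 0.63.

0.63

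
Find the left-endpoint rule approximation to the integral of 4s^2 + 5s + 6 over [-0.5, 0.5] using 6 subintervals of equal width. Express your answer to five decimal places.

Δs = (0.5 − (-0.5))/6 = 1/6.
Left endpoints: -0.5, -1/3, -1/6, 0, 1/6, 1/3.
f(-0.5) = 4.5, f(-1/3) = 43/9, f(-1/6) = 95/18, f(0) = 6, f(1/6) = 125/18, f(1/3) = 73/9.
Sum = Δs · [f(-0.5) + f(-1/3) + f(-1/6) + ...].
Sum ≈ 5.93519.

5.93519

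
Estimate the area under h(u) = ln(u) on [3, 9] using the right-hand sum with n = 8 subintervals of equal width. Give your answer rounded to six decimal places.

10.880778

Δu = (9 − 3)/8 = 0.75.
Right endpoints: 3.75, 4.5, 5.25, 6, 6.75, 7.5, 8.25, 9.
h(3.75) ≈ 1.321756, h(4.5) ≈ 1.504077, h(5.25) ≈ 1.658228, h(6) ≈ 1.791759, h(6.75) ≈ 1.909543, h(7.5) ≈ 2.014903, h(8.25) ≈ 2.110213, h(9) ≈ 2.197225.
Sum = Δu · [h(3.75) + h(4.5) + h(5.25) + ...].
Sum ≈ 10.880778.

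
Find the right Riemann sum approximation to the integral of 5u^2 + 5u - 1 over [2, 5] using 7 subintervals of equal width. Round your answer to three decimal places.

Δu = (5 − 2)/7 = 3/7.
Right endpoints: 17/7, 20/7, 23/7, 26/7, 29/7, 32/7, 5.
f(17/7) = 1991/49, f(20/7) = 2651/49, f(23/7) = 3401/49, f(26/7) = 4241/49, f(29/7) = 5171/49, f(32/7) = 6191/49, f(5) = 149.
Sum = Δu · [f(17/7) + f(20/7) + f(23/7) + ...].
Sum ≈ 270.673.

270.673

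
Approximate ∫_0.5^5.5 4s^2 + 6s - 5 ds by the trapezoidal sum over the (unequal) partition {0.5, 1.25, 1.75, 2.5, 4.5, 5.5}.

293.3125

Subinterval widths: 0.75, 0.5, 0.75, 2, 1.
f(0.5) = -1, f(1.25) = 8.75, f(1.75) = 17.75, f(2.5) = 35, f(4.5) = 103, f(5.5) = 149.
On each subinterval the trapezoid contributes (Δs_i/2)·[f(s_{i-1}) + f(s_i)].
Sum = 293.3125.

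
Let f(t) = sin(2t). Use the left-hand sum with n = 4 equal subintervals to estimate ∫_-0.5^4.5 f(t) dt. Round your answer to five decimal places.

Δt = (4.5 − (-0.5))/4 = 1.25.
Left endpoints: -0.5, 0.75, 2, 3.25.
f(-0.5) ≈ -0.84147, f(0.75) ≈ 0.99749, f(2) ≈ -0.75680, f(3.25) ≈ 0.21512.
Sum = Δt · [f(-0.5) + f(0.75) + f(2) + f(3.25)].
Sum ≈ -0.48207.

-0.48207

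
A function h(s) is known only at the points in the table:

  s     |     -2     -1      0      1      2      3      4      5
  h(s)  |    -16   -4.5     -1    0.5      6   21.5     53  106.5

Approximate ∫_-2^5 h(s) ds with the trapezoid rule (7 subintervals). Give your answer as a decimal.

120.75

Δs = 1.
T_7 = (1/2)·[(-16) + 2·(-4.5) + 2·(-1) + 2·0.5 + 2·6 + 2·21.5 + 2·53 + 106.5] = 120.75.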